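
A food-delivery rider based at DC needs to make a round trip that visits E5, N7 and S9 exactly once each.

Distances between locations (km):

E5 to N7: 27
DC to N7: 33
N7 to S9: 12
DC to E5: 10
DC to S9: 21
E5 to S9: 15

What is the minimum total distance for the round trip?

There are 3 distinct closed tours to check (reversals are equivalent).
DC-E5-N7-S9-DC: 10+27+12+21 = 70
DC-E5-S9-N7-DC: 10+15+12+33 = 70
DC-N7-E5-S9-DC: 33+27+15+21 = 96
The minimum is 70.
One optimal route: DC → E5 → N7 → S9 → DC (or its reverse).

Minimum total distance: 70 km.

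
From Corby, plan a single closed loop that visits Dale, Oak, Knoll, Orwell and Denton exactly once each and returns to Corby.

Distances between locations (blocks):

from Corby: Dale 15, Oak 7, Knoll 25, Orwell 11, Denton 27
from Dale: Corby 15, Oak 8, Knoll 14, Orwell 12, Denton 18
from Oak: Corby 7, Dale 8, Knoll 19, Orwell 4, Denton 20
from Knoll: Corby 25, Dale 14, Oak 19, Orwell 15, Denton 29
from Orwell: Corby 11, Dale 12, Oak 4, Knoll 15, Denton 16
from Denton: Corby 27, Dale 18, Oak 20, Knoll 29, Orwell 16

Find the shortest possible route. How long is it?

With 5 stops there are 5!/2 = 60 distinct round trips (a route and its reverse cost the same).
Corby-Dale-Oak-Knoll-Orwell-Denton-Corby: 15+8+19+15+16+27 = 100
Corby-Dale-Oak-Knoll-Denton-Orwell-Corby: 15+8+19+29+16+11 = 98
Corby-Dale-Oak-Orwell-Knoll-Denton-Corby: 15+8+4+15+29+27 = 98
Corby-Dale-Oak-Orwell-Denton-Knoll-Corby: 15+8+4+16+29+25 = 97
Corby-Dale-Oak-Denton-Knoll-Orwell-Corby: 15+8+20+29+15+11 = 98
Corby-Dale-Oak-Denton-Orwell-Knoll-Corby: 15+8+20+16+15+25 = 99
Corby-Dale-Knoll-Oak-Orwell-Denton-Corby: 15+14+19+4+16+27 = 95
Corby-Dale-Knoll-Oak-Denton-Orwell-Corby: 15+14+19+20+16+11 = 95
Corby-Dale-Knoll-Orwell-Oak-Denton-Corby: 15+14+15+4+20+27 = 95
Corby-Dale-Knoll-Orwell-Denton-Oak-Corby: 15+14+15+16+20+7 = 87
Corby-Dale-Knoll-Denton-Oak-Orwell-Corby: 15+14+29+20+4+11 = 93
Corby-Dale-Knoll-Denton-Orwell-Oak-Corby: 15+14+29+16+4+7 = 85
Corby-Dale-Orwell-Oak-Knoll-Denton-Corby: 15+12+4+19+29+27 = 106
Corby-Dale-Orwell-Oak-Denton-Knoll-Corby: 15+12+4+20+29+25 = 105
… (46 more)
Corby-Oak-Orwell-Denton-Dale-Knoll-Corby: 7+4+16+18+14+25 = 84  ← best
The minimum is 84.
One optimal route: Corby → Oak → Orwell → Denton → Dale → Knoll → Corby (or its reverse).

Minimum total distance: 84 blocks.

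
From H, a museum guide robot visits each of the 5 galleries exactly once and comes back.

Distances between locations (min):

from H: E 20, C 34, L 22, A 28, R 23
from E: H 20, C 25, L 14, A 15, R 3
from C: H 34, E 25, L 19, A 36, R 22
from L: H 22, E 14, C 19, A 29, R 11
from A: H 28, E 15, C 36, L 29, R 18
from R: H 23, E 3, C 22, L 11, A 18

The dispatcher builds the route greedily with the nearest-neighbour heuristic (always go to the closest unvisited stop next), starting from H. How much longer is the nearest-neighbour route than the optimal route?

Excess over optimum: 8 min.

From H: E=20, L=22, R=23, A=28, C=34 → choose E (20).
From E: R=3, L=14, A=15, C=25 → choose R (3).
From R: L=11, A=18, C=22 → choose L (11).
From L: C=19, A=29 → choose C (19).
From C: A=36 → choose A (36).
NN route H → E → R → L → C → A → H costs 117.
Optimal: H → L → C → R → E → A → H costs 109 (by enumerating all 60 distinct tours).
Excess = 117 − 109 = 8.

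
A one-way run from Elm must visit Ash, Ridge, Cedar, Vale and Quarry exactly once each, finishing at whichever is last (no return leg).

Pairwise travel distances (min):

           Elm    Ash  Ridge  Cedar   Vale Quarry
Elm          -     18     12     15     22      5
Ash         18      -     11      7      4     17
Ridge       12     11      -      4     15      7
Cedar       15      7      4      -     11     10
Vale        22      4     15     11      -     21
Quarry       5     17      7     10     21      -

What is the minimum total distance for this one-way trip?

27 min — the minimum one-way total.

There are 5! = 120 possible orderings.
Elm→Ash→Ridge→Cedar→Vale→Quarry: 18+11+4+11+21 = 65
Elm→Ash→Ridge→Cedar→Quarry→Vale: 18+11+4+10+21 = 64
Elm→Ash→Ridge→Vale→Cedar→Quarry: 18+11+15+11+10 = 65
Elm→Ash→Ridge→Vale→Quarry→Cedar: 18+11+15+21+10 = 75
Elm→Ash→Ridge→Quarry→Cedar→Vale: 18+11+7+10+11 = 57
Elm→Ash→Ridge→Quarry→Vale→Cedar: 18+11+7+21+11 = 68
Elm→Ash→Cedar→Ridge→Vale→Quarry: 18+7+4+15+21 = 65
Elm→Ash→Cedar→Ridge→Quarry→Vale: 18+7+4+7+21 = 57
Elm→Ash→Cedar→Vale→Ridge→Quarry: 18+7+11+15+7 = 58
Elm→Ash→Cedar→Vale→Quarry→Ridge: 18+7+11+21+7 = 64
Elm→Ash→Cedar→Quarry→Ridge→Vale: 18+7+10+7+15 = 57
Elm→Ash→Cedar→Quarry→Vale→Ridge: 18+7+10+21+15 = 71
Elm→Ash→Vale→Ridge→Cedar→Quarry: 18+4+15+4+10 = 51
Elm→Ash→Vale→Ridge→Quarry→Cedar: 18+4+15+7+10 = 54
… (106 more)
Elm→Quarry→Ridge→Cedar→Ash→Vale: 5+7+4+7+4 = 27  ← best
The minimum is 27.
One shortest path: Elm → Quarry → Ridge → Cedar → Ash → Vale.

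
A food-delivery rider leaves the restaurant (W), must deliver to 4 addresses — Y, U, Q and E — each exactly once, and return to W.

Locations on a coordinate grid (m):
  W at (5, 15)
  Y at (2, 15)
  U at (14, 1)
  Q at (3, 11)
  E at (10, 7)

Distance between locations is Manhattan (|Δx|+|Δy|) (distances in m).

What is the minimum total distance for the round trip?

With 4 stops there are 4!/2 = 12 distinct round trips (a route and its reverse cost the same).
W - Y - U - Q - E - W: 3+26+21+11+13 = 74
W - Y - U - E - Q - W: 3+26+10+11+6 = 56
W - Y - Q - U - E - W: 3+5+21+10+13 = 52
W - Y - Q - E - U - W: 3+5+11+10+23 = 52
W - Y - E - U - Q - W: 3+16+10+21+6 = 56
W - Y - E - Q - U - W: 3+16+11+21+23 = 74
W - U - Y - Q - E - W: 23+26+5+11+13 = 78
W - U - Y - E - Q - W: 23+26+16+11+6 = 82
W - U - Q - Y - E - W: 23+21+5+16+13 = 78
W - U - E - Y - Q - W: 23+10+16+5+6 = 60
W - Q - Y - U - E - W: 6+5+26+10+13 = 60
W - Q - U - Y - E - W: 6+21+26+16+13 = 82
The minimum is 52.
One optimal route: W → Y → Q → U → E → W (or its reverse).

52 m — the shortest possible round trip.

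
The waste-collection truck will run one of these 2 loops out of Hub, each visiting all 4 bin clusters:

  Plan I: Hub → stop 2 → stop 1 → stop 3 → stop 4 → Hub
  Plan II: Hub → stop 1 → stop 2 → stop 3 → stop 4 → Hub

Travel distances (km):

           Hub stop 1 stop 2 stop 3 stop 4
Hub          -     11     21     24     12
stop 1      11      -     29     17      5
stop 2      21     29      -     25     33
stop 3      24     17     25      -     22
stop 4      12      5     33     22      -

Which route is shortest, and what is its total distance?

Shortest is Plan II, total 99 km.

Plan I: 21 + 29 + 17 + 22 + 12 = 101
Plan II: 11 + 29 + 25 + 22 + 12 = 99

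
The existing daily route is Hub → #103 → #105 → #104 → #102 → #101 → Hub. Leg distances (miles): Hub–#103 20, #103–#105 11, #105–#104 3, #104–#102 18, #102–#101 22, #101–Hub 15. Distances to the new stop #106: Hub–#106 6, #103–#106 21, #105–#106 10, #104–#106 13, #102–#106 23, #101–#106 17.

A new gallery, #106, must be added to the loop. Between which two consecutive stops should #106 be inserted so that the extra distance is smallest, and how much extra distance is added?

Adding 7 miles by placing #106 on the Hub–#103 leg.

Insertion cost between consecutive stops i–j is d(i,#106) + d(#106,j) − d(i,j):
  between Hub and #103: 6 + 21 − 20 = 7
  between #103 and #105: 21 + 10 − 11 = 20
  between #105 and #104: 10 + 13 − 3 = 20
  between #104 and #102: 13 + 23 − 18 = 18
  between #102 and #101: 23 + 17 − 22 = 18
  between #101 and Hub: 17 + 6 − 15 = 8
Cheapest insertion is between Hub and #103, adding 7.
New total = 89 + 7 = 96.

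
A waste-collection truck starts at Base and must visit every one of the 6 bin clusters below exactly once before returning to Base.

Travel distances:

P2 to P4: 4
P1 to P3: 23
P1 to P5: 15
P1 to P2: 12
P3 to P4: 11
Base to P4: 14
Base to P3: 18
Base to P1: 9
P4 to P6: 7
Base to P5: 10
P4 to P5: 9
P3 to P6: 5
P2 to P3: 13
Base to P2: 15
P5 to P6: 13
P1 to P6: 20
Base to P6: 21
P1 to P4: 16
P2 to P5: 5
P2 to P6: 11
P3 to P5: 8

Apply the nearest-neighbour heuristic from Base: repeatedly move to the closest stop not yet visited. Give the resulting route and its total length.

Base → [P1:9 / P5:10 / P4:14 / P2:15 / P3:18 / P6:21] → P1 (9)
P1 → [P2:12 / P5:15 / P4:16 / P6:20 / P3:23] → P2 (12)
P2 → [P4:4 / P5:5 / P6:11 / P3:13] → P4 (4)
P4 → [P6:7 / P5:9 / P3:11] → P6 (7)
P6 → [P3:5 / P5:13] → P3 (5)
P3 → [P5:8] → P5 (8)
Return P5→Base: 10.
Total = 9 + 12 + 4 + 7 + 5 + 8 + 10 = 55.

Nearest-neighbour total = 55; route Base → P1 → P2 → P4 → P6 → P3 → P5 → Base.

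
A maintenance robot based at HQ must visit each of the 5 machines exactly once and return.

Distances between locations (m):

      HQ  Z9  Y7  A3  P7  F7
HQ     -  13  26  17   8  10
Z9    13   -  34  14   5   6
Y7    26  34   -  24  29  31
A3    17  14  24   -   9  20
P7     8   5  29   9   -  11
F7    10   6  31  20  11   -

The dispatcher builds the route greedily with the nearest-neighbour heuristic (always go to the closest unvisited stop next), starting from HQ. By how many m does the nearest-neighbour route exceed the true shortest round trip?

Excess over optimum: 9 m.

From HQ: P7=8, F7=10, Z9=13, A3=17, Y7=26 → choose P7 (8).
From P7: Z9=5, A3=9, F7=11, Y7=29 → choose Z9 (5).
From Z9: F7=6, A3=14, Y7=34 → choose F7 (6).
From F7: A3=20, Y7=31 → choose A3 (20).
From A3: Y7=24 → choose Y7 (24).
NN route HQ → P7 → Z9 → F7 → A3 → Y7 → HQ costs 89.
Optimal: HQ → Y7 → A3 → P7 → Z9 → F7 → HQ costs 80 (by enumerating all 60 distinct tours).
Excess = 89 − 80 = 9.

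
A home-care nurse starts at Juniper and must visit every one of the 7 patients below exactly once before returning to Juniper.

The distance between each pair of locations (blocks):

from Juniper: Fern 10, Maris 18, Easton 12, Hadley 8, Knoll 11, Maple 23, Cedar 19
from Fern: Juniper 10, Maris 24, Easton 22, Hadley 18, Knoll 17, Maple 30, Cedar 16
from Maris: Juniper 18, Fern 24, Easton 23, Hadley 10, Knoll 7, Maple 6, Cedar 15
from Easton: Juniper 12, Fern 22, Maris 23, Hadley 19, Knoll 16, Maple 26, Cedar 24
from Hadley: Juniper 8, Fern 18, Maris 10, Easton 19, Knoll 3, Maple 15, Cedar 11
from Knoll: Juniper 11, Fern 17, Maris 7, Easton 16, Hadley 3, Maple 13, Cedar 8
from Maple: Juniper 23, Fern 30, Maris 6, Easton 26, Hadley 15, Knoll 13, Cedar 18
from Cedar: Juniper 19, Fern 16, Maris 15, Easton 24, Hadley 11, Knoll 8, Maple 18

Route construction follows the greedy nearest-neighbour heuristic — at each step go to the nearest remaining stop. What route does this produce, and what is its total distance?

92 blocks along Juniper → Hadley → Knoll → Maris → Maple → Cedar → Fern → Easton → Juniper.

Juniper → [Hadley:8 / Fern:10 / Knoll:11 / Easton:12 / Maris:18 / Cedar:19 / Maple:23] → Hadley (8)
Hadley → [Knoll:3 / Maris:10 / Cedar:11 / Maple:15 / Fern:18 / Easton:19] → Knoll (3)
Knoll → [Maris:7 / Cedar:8 / Maple:13 / Easton:16 / Fern:17] → Maris (7)
Maris → [Maple:6 / Cedar:15 / Easton:23 / Fern:24] → Maple (6)
Maple → [Cedar:18 / Easton:26 / Fern:30] → Cedar (18)
Cedar → [Fern:16 / Easton:24] → Fern (16)
Fern → [Easton:22] → Easton (22)
Return Easton→Juniper: 12.
Total = 8 + 3 + 7 + 6 + 18 + 16 + 22 + 12 = 92.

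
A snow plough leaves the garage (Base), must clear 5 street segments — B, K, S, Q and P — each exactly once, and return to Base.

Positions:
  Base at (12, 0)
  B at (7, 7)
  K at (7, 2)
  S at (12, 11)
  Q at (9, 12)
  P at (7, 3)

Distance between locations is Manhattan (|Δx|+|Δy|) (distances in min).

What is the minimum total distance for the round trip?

Base → B → K → S → Q → P → Base: 12+5+14+4+11+8 = 54
Base → B → K → S → P → Q → Base: 12+5+14+13+11+15 = 70
Base → B → K → Q → S → P → Base: 12+5+12+4+13+8 = 54
Base → B → K → Q → P → S → Base: 12+5+12+11+13+11 = 64
Base → B → K → P → S → Q → Base: 12+5+1+13+4+15 = 50
Base → B → K → P → Q → S → Base: 12+5+1+11+4+11 = 44
Base → B → S → K → Q → P → Base: 12+9+14+12+11+8 = 66
Base → B → S → K → P → Q → Base: 12+9+14+1+11+15 = 62
Base → B → S → Q → K → P → Base: 12+9+4+12+1+8 = 46
Base → B → S → Q → P → K → Base: 12+9+4+11+1+7 = 44
Base → B → S → P → K → Q → Base: 12+9+13+1+12+15 = 62
Base → B → S → P → Q → K → Base: 12+9+13+11+12+7 = 64
Base → B → Q → K → S → P → Base: 12+7+12+14+13+8 = 66
Base → B → Q → K → P → S → Base: 12+7+12+1+13+11 = 56
… (46 more)
Base → K → P → B → Q → S → Base: 7+1+4+7+4+11 = 34  ← best
The minimum is 34.
One optimal route: Base → K → P → B → Q → S → Base (or its reverse).

Minimum total distance: 34 min.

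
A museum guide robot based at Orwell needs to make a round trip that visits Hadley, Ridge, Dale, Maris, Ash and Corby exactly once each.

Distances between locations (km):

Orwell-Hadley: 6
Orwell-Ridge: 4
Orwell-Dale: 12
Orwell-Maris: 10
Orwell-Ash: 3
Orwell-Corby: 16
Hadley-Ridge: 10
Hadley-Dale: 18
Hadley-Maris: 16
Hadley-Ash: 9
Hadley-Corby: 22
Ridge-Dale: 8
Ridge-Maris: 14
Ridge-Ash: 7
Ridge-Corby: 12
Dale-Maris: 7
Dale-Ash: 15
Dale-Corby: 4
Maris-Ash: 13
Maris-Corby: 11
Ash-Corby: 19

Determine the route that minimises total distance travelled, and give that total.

55 km — the shortest possible round trip.

Orwell → Hadley → Ridge → Dale → Maris → Ash → Corby → Orwell: 6+10+8+7+13+19+16 = 79
Orwell → Hadley → Ridge → Dale → Maris → Corby → Ash → Orwell: 6+10+8+7+11+19+3 = 64
Orwell → Hadley → Ridge → Dale → Ash → Maris → Corby → Orwell: 6+10+8+15+13+11+16 = 79
Orwell → Hadley → Ridge → Dale → Ash → Corby → Maris → Orwell: 6+10+8+15+19+11+10 = 79
Orwell → Hadley → Ridge → Dale → Corby → Maris → Ash → Orwell: 6+10+8+4+11+13+3 = 55
Orwell → Hadley → Ridge → Dale → Corby → Ash → Maris → Orwell: 6+10+8+4+19+13+10 = 70
Orwell → Hadley → Ridge → Maris → Dale → Ash → Corby → Orwell: 6+10+14+7+15+19+16 = 87
Orwell → Hadley → Ridge → Maris → Dale → Corby → Ash → Orwell: 6+10+14+7+4+19+3 = 63
… (352 more)
The minimum is 55.
One optimal route: Orwell → Hadley → Ridge → Dale → Corby → Maris → Ash → Orwell (or its reverse).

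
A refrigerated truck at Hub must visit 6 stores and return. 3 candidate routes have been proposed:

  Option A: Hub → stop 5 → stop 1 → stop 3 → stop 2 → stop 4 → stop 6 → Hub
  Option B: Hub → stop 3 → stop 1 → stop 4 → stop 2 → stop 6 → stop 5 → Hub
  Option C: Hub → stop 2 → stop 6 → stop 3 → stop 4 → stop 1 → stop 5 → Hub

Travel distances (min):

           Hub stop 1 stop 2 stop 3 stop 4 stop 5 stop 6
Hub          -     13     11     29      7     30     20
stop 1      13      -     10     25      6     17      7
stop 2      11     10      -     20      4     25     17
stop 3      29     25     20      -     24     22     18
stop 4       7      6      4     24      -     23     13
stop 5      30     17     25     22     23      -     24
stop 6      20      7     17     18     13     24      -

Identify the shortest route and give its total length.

Shortest is Option C, total 123 min.

Option A: 30 + 17 + 25 + 20 + 4 + 13 + 20 = 129
Option B: 29 + 25 + 6 + 4 + 17 + 24 + 30 = 135
Option C: 11 + 17 + 18 + 24 + 6 + 17 + 30 = 123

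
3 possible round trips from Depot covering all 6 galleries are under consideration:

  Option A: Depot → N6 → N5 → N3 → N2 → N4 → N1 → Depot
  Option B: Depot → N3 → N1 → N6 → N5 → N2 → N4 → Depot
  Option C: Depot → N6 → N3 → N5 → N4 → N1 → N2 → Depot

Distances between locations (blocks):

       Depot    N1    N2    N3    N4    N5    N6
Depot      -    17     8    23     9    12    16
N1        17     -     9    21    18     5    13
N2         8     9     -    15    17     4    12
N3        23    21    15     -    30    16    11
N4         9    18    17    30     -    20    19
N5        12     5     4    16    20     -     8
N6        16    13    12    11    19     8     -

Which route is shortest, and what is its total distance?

Option A: 16 + 8 + 16 + 15 + 17 + 18 + 17 = 107
Option B: 23 + 21 + 13 + 8 + 4 + 17 + 9 = 95
Option C: 16 + 11 + 16 + 20 + 18 + 9 + 8 = 98

95 blocks — Option B is the shortest.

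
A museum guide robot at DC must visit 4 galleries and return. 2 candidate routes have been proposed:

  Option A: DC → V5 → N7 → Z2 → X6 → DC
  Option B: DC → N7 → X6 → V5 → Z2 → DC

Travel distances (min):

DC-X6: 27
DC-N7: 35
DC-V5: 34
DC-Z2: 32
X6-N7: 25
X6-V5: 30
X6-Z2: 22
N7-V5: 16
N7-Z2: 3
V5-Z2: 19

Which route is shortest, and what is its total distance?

Shortest is Option A, total 102 min.

Option A: 34 + 16 + 3 + 22 + 27 = 102
Option B: 35 + 25 + 30 + 19 + 32 = 141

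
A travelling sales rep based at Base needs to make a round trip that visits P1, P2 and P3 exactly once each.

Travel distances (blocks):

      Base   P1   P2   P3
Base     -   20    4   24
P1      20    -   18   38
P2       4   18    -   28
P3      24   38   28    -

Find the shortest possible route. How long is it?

Shortest round trip = 84 blocks.

There are 3 distinct closed tours to check (reversals are equivalent).
Base - P1 - P2 - P3 - Base: 20+18+28+24 = 90
Base - P1 - P3 - P2 - Base: 20+38+28+4 = 90
Base - P2 - P1 - P3 - Base: 4+18+38+24 = 84
The minimum is 84.
One optimal route: Base → P2 → P1 → P3 → Base (or its reverse).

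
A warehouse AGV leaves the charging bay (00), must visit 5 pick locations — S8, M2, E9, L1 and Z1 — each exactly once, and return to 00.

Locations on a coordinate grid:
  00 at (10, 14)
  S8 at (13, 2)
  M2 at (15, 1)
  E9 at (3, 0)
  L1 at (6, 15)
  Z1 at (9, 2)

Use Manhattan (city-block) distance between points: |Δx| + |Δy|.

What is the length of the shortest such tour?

00 → S8 → M2 → E9 → L1 → Z1 → 00: 15+3+13+18+16+13 = 78
00 → S8 → M2 → E9 → Z1 → L1 → 00: 15+3+13+8+16+5 = 60
00 → S8 → M2 → L1 → E9 → Z1 → 00: 15+3+23+18+8+13 = 80
00 → S8 → M2 → L1 → Z1 → E9 → 00: 15+3+23+16+8+21 = 86
00 → S8 → M2 → Z1 → E9 → L1 → 00: 15+3+7+8+18+5 = 56
00 → S8 → M2 → Z1 → L1 → E9 → 00: 15+3+7+16+18+21 = 80
00 → S8 → E9 → M2 → L1 → Z1 → 00: 15+12+13+23+16+13 = 92
00 → S8 → E9 → M2 → Z1 → L1 → 00: 15+12+13+7+16+5 = 68
00 → S8 → E9 → L1 → M2 → Z1 → 00: 15+12+18+23+7+13 = 88
00 → S8 → E9 → L1 → Z1 → M2 → 00: 15+12+18+16+7+18 = 86
00 → S8 → E9 → Z1 → M2 → L1 → 00: 15+12+8+7+23+5 = 70
00 → S8 → E9 → Z1 → L1 → M2 → 00: 15+12+8+16+23+18 = 92
00 → S8 → L1 → M2 → E9 → Z1 → 00: 15+20+23+13+8+13 = 92
00 → S8 → L1 → M2 → Z1 → E9 → 00: 15+20+23+7+8+21 = 94
… (46 more)
The minimum is 56.
One optimal route: 00 → S8 → M2 → Z1 → E9 → L1 → 00 (or its reverse).

56 — the shortest possible round trip.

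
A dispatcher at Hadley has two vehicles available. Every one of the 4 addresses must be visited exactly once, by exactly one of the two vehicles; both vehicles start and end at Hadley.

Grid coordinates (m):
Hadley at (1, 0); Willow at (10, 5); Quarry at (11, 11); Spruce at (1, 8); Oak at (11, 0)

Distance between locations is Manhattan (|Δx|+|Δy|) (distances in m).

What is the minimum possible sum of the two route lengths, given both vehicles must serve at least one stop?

Try each way of splitting the stops between the two vehicles (each non-empty) and, for each split, find the best tour for each vehicle:
  {Willow} + {Quarry, Spruce, Oak}: 28 + 42 = 70
  {Quarry} + {Willow, Spruce, Oak}: 42 + 36 = 78
  {Willow, Quarry} + {Spruce, Oak}: 42 + 36 = 78
  {Spruce} + {Willow, Quarry, Oak}: 16 + 42 = 58
  {Willow, Spruce} + {Quarry, Oak}: 34 + 42 = 76
  {Quarry, Spruce} + {Willow, Oak}: 42 + 30 = 72
  … (7 splits in total)
Best: vehicle 1 Hadley → Spruce → Hadley = 16; vehicle 2 Hadley → Willow → Quarry → Oak → Hadley = 42; combined 58.

Minimum combined distance: 58 m.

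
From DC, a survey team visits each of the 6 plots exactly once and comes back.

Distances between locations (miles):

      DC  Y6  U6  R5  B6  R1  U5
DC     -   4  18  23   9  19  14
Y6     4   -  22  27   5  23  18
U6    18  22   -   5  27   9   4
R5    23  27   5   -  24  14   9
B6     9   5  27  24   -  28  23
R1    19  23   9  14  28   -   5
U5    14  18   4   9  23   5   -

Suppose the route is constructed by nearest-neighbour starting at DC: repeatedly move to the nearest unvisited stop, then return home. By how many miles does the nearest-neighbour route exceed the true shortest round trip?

DC: Y6=4, B6=9, U5=14, U6=18, R1=19, R5=23 ⇒ Y6
Y6: B6=5, U5=18, U6=22, R1=23, R5=27 ⇒ B6
B6: U5=23, R5=24, U6=27, R1=28 ⇒ U5
U5: U6=4, R1=5, R5=9 ⇒ U6
U6: R5=5, R1=9 ⇒ R5
R5: R1=14 ⇒ R1
NN route DC → Y6 → B6 → U5 → U6 → R5 → R1 → DC costs 74.
Optimal: DC → Y6 → B6 → R5 → U6 → R1 → U5 → DC costs 66 (by enumerating all 360 distinct tours).
Excess = 74 − 66 = 8.

8 miles longer than the optimal tour.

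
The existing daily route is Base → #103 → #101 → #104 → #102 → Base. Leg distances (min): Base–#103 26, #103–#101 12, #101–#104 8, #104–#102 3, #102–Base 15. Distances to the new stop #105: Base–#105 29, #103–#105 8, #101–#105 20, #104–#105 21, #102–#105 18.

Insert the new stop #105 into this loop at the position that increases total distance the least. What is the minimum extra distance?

Minimum extra distance: 11 min, inserting #105 between Base and #103.

Insertion cost between consecutive stops i–j is d(i,#105) + d(#105,j) − d(i,j):
  between Base and #103: 29 + 8 − 26 = 11
  between #103 and #101: 8 + 20 − 12 = 16
  between #101 and #104: 20 + 21 − 8 = 33
  between #104 and #102: 21 + 18 − 3 = 36
  between #102 and Base: 18 + 29 − 15 = 32
Cheapest insertion is between Base and #103, adding 11.
New total = 64 + 11 = 75.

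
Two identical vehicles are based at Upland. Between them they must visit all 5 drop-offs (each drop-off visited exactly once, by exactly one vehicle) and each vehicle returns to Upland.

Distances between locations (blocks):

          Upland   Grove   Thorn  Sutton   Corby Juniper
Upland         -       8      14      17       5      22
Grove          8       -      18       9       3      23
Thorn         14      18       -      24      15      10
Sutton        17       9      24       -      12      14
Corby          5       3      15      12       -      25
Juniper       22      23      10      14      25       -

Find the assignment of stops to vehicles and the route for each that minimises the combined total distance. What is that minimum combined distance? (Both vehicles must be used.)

There are 2^4 − 1 = 15 ways to divide the 5 stops into two non-empty groups. For each, the best each vehicle can do is its own shortest tour through its group:
  {Grove} + {Thorn, Sutton, Corby, Juniper}: 16 + 55 = 71
  {Thorn} + {Grove, Sutton, Corby, Juniper}: 28 + 53 = 81
  {Grove, Thorn} + {Sutton, Corby, Juniper}: 40 + 53 = 93
  {Sutton} + {Grove, Thorn, Corby, Juniper}: 34 + 55 = 89
  {Grove, Sutton} + {Thorn, Corby, Juniper}: 34 + 52 = 86
  {Thorn, Sutton} + {Grove, Corby, Juniper}: 55 + 53 = 108
  … (15 splits in total)
  {Corby} + {Grove, Thorn, Sutton, Juniper}: 10 + 55 = 65  ← best
Best: vehicle 1 Upland → Corby → Upland = 10; vehicle 2 Upland → Grove → Sutton → Juniper → Thorn → Upland = 55; combined 65.

65 blocks — the smallest possible combined total.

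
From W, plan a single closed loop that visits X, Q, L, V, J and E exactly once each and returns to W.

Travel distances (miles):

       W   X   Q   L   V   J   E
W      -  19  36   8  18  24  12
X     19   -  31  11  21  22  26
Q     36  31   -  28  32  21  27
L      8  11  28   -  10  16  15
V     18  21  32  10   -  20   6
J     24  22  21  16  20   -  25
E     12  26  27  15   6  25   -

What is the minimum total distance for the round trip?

109 miles — the shortest possible round trip.

W→X→Q→L→V→J→E→W: 19+31+28+10+20+25+12 = 145
W→X→Q→L→V→E→J→W: 19+31+28+10+6+25+24 = 143
W→X→Q→L→J→V→E→W: 19+31+28+16+20+6+12 = 132
W→X→Q→L→J→E→V→W: 19+31+28+16+25+6+18 = 143
W→X→Q→L→E→V→J→W: 19+31+28+15+6+20+24 = 143
W→X→Q→L→E→J→V→W: 19+31+28+15+25+20+18 = 156
W→X→Q→V→L→J→E→W: 19+31+32+10+16+25+12 = 145
W→X→Q→V→L→E→J→W: 19+31+32+10+15+25+24 = 156
… (352 more)
W→L→X→Q→J→V→E→W: 8+11+31+21+20+6+12 = 109  ← best
The minimum is 109.
One optimal route: W → L → X → Q → J → V → E → W (or its reverse).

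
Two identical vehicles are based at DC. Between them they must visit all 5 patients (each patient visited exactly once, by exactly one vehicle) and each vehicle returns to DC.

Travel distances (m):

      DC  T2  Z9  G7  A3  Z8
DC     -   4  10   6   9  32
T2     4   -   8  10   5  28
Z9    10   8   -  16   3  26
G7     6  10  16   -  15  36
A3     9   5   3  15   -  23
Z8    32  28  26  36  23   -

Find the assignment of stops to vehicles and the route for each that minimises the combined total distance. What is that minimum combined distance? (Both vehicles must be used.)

Try each way of splitting the stops between the two vehicles (each non-empty) and, for each split, find the best tour for each vehicle:
  {T2} + {Z9, G7, A3, Z8}: 8 + 78 = 86
  {Z9} + {T2, G7, A3, Z8}: 20 + 74 = 94
  {T2, Z9} + {G7, A3, Z8}: 22 + 74 = 96
  {G7} + {T2, Z9, A3, Z8}: 12 + 68 = 80
  {T2, G7} + {Z9, A3, Z8}: 20 + 68 = 88
  {Z9, G7} + {T2, A3, Z8}: 32 + 64 = 96
  … (15 splits in total)
Best: vehicle 1 DC → G7 → DC = 12; vehicle 2 DC → T2 → A3 → Z8 → Z9 → DC = 68; combined 80.

Minimum combined distance: 80 m.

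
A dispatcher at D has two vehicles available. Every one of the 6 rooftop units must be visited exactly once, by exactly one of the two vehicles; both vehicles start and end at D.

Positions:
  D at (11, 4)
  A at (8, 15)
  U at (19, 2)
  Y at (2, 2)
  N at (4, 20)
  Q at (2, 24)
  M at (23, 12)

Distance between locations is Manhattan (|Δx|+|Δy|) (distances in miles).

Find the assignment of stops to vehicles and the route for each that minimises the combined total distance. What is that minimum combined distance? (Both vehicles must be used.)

Minimum combined distance: 106 miles.

There are 2^5 − 1 = 31 ways to divide the 6 stops into two non-empty groups. For each, the best each vehicle can do is its own shortest tour through its group:
  {A} + {U, Y, N, Q, M}: 28 + 90 = 118
  {U} + {A, Y, N, Q, M}: 20 + 86 = 106
  {A, U} + {Y, N, Q, M}: 48 + 86 = 134
  {Y} + {A, U, N, Q, M}: 22 + 86 = 108
  {A, Y} + {U, N, Q, M}: 44 + 86 = 130
  {U, Y} + {A, N, Q, M}: 38 + 82 = 120
  … (31 splits in total)
Best: vehicle 1 D → U → D = 20; vehicle 2 D → Y → Q → N → A → M → D = 86; combined 106.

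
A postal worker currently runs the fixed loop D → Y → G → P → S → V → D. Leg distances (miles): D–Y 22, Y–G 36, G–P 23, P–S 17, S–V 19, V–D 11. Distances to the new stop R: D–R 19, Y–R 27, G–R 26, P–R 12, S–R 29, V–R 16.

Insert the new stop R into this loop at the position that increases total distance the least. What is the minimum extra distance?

Minimum extra distance: 15 miles, inserting R between G and P.

Insertion cost between consecutive stops i–j is d(i,R) + d(R,j) − d(i,j):
  between D and Y: 19 + 27 − 22 = 24
  between Y and G: 27 + 26 − 36 = 17
  between G and P: 26 + 12 − 23 = 15
  between P and S: 12 + 29 − 17 = 24
  between S and V: 29 + 16 − 19 = 26
  between V and D: 16 + 19 − 11 = 24
Cheapest insertion is between G and P, adding 15.
New total = 128 + 15 = 143.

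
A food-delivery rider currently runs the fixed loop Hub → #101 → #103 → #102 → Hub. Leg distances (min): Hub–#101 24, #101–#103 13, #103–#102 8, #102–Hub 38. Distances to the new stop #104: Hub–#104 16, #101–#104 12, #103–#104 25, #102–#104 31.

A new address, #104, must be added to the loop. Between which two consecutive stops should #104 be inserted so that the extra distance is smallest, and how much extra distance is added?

Insertion cost between consecutive stops i–j is d(i,#104) + d(#104,j) − d(i,j):
  between Hub and #101: 16 + 12 − 24 = 4
  between #101 and #103: 12 + 25 − 13 = 24
  between #103 and #102: 25 + 31 − 8 = 48
  between #102 and Hub: 31 + 16 − 38 = 9
Cheapest insertion is between Hub and #101, adding 4.
New total = 83 + 4 = 87.

Minimum extra distance: 4 min, inserting #104 between Hub and #101.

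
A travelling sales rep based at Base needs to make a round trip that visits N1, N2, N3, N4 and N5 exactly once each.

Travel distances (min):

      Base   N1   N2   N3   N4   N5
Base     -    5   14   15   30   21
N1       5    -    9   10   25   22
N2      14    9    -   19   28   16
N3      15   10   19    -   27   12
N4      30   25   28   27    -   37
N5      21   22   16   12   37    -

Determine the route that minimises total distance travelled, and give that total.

Base-N1-N2-N3-N4-N5-Base: 5+9+19+27+37+21 = 118
Base-N1-N2-N3-N5-N4-Base: 5+9+19+12+37+30 = 112
Base-N1-N2-N4-N3-N5-Base: 5+9+28+27+12+21 = 102
Base-N1-N2-N4-N5-N3-Base: 5+9+28+37+12+15 = 106
Base-N1-N2-N5-N3-N4-Base: 5+9+16+12+27+30 = 99
Base-N1-N2-N5-N4-N3-Base: 5+9+16+37+27+15 = 109
Base-N1-N3-N2-N4-N5-Base: 5+10+19+28+37+21 = 120
Base-N1-N3-N2-N5-N4-Base: 5+10+19+16+37+30 = 117
Base-N1-N3-N4-N2-N5-Base: 5+10+27+28+16+21 = 107
Base-N1-N3-N4-N5-N2-Base: 5+10+27+37+16+14 = 109
Base-N1-N3-N5-N2-N4-Base: 5+10+12+16+28+30 = 101
Base-N1-N3-N5-N4-N2-Base: 5+10+12+37+28+14 = 106
Base-N1-N4-N2-N3-N5-Base: 5+25+28+19+12+21 = 110
Base-N1-N4-N2-N5-N3-Base: 5+25+28+16+12+15 = 101
… (46 more)
The minimum is 99.
One optimal route: Base → N1 → N2 → N5 → N3 → N4 → Base (or its reverse).

99 min — the shortest possible round trip.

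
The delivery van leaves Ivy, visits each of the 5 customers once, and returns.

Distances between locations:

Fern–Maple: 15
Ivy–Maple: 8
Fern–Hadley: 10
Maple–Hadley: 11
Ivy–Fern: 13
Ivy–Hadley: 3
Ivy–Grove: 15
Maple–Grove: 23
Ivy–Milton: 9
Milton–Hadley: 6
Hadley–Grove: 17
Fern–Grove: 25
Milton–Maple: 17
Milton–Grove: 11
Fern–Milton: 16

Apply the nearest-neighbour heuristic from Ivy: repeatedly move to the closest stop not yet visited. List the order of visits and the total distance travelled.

Total distance 71 via the nearest-neighbour route Ivy → Hadley → Milton → Grove → Maple → Fern → Ivy.

From Ivy: distances to unvisited — Hadley=3, Maple=8, Milton=9, Fern=13, Grove=15. Nearest is Hadley (3).
From Hadley: distances to unvisited — Milton=6, Fern=10, Maple=11, Grove=17. Nearest is Milton (6).
From Milton: distances to unvisited — Grove=11, Fern=16, Maple=17. Nearest is Grove (11).
From Grove: distances to unvisited — Maple=23, Fern=25. Nearest is Maple (23).
From Maple: distances to unvisited — Fern=15. Nearest is Fern (15).
Return Fern→Ivy: 13.
Total = 3 + 6 + 11 + 23 + 15 + 13 = 71.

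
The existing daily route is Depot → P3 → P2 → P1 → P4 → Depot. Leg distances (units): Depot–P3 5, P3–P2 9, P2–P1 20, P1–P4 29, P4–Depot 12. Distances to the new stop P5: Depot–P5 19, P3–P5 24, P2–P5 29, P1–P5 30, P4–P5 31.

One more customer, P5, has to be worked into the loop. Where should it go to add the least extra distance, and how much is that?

Minimum extra distance: 32, inserting P5 between P1 and P4.

Insertion cost between consecutive stops i–j is d(i,P5) + d(P5,j) − d(i,j):
  between Depot and P3: 19 + 24 − 5 = 38
  between P3 and P2: 24 + 29 − 9 = 44
  between P2 and P1: 29 + 30 − 20 = 39
  between P1 and P4: 30 + 31 − 29 = 32
  between P4 and Depot: 31 + 19 − 12 = 38
Cheapest insertion is between P1 and P4, adding 32.
New total = 75 + 32 = 107.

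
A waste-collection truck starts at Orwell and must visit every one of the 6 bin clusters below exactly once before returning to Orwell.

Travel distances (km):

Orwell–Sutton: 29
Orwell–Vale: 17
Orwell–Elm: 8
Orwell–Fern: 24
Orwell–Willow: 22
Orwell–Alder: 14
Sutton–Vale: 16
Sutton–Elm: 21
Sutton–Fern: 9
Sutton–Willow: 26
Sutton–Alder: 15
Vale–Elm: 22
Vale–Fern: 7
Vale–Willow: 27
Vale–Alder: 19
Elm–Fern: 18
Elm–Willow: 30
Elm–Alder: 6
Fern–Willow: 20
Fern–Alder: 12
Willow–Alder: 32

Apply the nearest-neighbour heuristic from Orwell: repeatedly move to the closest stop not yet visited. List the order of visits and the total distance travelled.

From Orwell: distances to unvisited — Elm=8, Alder=14, Vale=17, Willow=22, Fern=24, Sutton=29. Nearest is Elm (8).
From Elm: distances to unvisited — Alder=6, Fern=18, Sutton=21, Vale=22, Willow=30. Nearest is Alder (6).
From Alder: distances to unvisited — Fern=12, Sutton=15, Vale=19, Willow=32. Nearest is Fern (12).
From Fern: distances to unvisited — Vale=7, Sutton=9, Willow=20. Nearest is Vale (7).
From Vale: distances to unvisited — Sutton=16, Willow=27. Nearest is Sutton (16).
From Sutton: distances to unvisited — Willow=26. Nearest is Willow (26).
Return Willow→Orwell: 22.
Total = 8 + 6 + 12 + 7 + 16 + 26 + 22 = 97.

Total distance 97 km via the nearest-neighbour route Orwell → Elm → Alder → Fern → Vale → Sutton → Willow → Orwell.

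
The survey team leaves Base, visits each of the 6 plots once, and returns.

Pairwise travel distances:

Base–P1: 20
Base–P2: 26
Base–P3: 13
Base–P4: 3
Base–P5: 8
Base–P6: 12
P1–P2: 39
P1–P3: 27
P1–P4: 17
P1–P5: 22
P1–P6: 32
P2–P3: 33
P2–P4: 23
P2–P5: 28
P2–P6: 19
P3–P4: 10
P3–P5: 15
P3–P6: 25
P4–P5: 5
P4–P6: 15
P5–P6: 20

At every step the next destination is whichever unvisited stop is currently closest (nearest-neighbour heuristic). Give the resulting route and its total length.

From Base: distances to unvisited — P4=3, P5=8, P6=12, P3=13, P1=20, P2=26. Nearest is P4 (3).
From P4: distances to unvisited — P5=5, P3=10, P6=15, P1=17, P2=23. Nearest is P5 (5).
From P5: distances to unvisited — P3=15, P6=20, P1=22, P2=28. Nearest is P3 (15).
From P3: distances to unvisited — P6=25, P1=27, P2=33. Nearest is P6 (25).
From P6: distances to unvisited — P2=19, P1=32. Nearest is P2 (19).
From P2: distances to unvisited — P1=39. Nearest is P1 (39).
Return P1→Base: 20.
Total = 3 + 5 + 15 + 25 + 19 + 39 + 20 = 126.

Nearest-neighbour total = 126; route Base → P4 → P5 → P3 → P6 → P2 → P1 → Base.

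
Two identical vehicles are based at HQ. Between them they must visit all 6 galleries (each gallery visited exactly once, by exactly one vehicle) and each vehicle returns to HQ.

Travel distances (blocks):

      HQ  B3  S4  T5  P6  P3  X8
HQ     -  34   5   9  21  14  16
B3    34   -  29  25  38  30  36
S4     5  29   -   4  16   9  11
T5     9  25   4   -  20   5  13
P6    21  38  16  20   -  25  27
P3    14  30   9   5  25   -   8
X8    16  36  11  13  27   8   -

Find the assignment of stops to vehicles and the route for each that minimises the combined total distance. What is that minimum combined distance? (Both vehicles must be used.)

Check every non-empty split of the stops between the two vehicles; for each half take its own optimal tour:
  {B3} + {S4, T5, P6, P3, X8}: 68 + 70 = 138
  {S4} + {B3, T5, P6, P3, X8}: 10 + 113 = 123
  {B3, S4} + {T5, P6, P3, X8}: 68 + 70 = 138
  {T5} + {B3, S4, P6, P3, X8}: 18 + 113 = 131
  {B3, T5} + {S4, P6, P3, X8}: 68 + 70 = 138
  {S4, T5} + {B3, P6, P3, X8}: 18 + 113 = 131
  … (31 splits in total)
Best: vehicle 1 HQ → S4 → HQ = 10; vehicle 2 HQ → P6 → B3 → T5 → P3 → X8 → HQ = 113; combined 123.

123 blocks — the smallest possible combined total.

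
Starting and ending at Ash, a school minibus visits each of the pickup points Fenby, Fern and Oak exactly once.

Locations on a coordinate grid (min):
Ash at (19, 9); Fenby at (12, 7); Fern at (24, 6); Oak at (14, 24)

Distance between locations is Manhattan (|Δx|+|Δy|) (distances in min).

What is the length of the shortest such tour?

Shortest round trip = 60 min.

There are 3 distinct closed tours to check (reversals are equivalent).
Ash→Fenby→Fern→Oak→Ash: 9+13+28+20 = 70
Ash→Fenby→Oak→Fern→Ash: 9+19+28+8 = 64
Ash→Fern→Fenby→Oak→Ash: 8+13+19+20 = 60
The minimum is 60.
One optimal route: Ash → Fern → Fenby → Oak → Ash (or its reverse).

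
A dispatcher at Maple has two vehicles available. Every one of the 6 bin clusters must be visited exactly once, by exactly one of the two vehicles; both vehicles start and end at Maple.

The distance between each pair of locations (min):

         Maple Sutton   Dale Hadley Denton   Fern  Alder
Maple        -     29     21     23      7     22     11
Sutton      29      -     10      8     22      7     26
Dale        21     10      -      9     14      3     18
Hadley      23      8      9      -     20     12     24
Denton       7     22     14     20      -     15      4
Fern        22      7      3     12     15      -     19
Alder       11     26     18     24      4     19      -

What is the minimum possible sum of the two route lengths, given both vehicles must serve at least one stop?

There are 2^5 − 1 = 31 ways to divide the 6 stops into two non-empty groups. For each, the best each vehicle can do is its own shortest tour through its group:
  {Sutton} + {Dale, Hadley, Denton, Fern, Alder}: 58 + 65 = 123
  {Dale} + {Sutton, Hadley, Denton, Fern, Alder}: 42 + 68 = 110
  {Sutton, Dale} + {Hadley, Denton, Fern, Alder}: 60 + 65 = 125
  {Hadley} + {Sutton, Dale, Denton, Fern, Alder}: 46 + 68 = 114
  {Sutton, Hadley} + {Dale, Denton, Fern, Alder}: 60 + 54 = 114
  {Dale, Hadley} + {Sutton, Denton, Fern, Alder}: 53 + 66 = 119
  … (31 splits in total)
  {Denton} + {Sutton, Dale, Hadley, Fern, Alder}: 14 + 70 = 84  ← best
Best: vehicle 1 Maple → Denton → Maple = 14; vehicle 2 Maple → Hadley → Sutton → Fern → Dale → Alder → Maple = 70; combined 84.

84 min — the smallest possible combined total.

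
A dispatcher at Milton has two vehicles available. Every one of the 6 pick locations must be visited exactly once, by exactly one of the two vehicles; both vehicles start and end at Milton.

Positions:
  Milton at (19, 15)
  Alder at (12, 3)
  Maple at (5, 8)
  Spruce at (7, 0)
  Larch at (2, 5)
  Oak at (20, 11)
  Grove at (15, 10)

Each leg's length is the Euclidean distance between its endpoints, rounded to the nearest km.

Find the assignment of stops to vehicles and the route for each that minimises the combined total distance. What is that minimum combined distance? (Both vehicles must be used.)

Check every non-empty split of the stops between the two vehicles; for each half take its own optimal tour:
  {Alder} + {Maple, Spruce, Larch, Oak, Grove}: 28 + 48 = 76
  {Maple} + {Alder, Spruce, Larch, Oak, Grove}: 32 + 48 = 80
  {Alder, Maple} + {Spruce, Larch, Oak, Grove}: 39 + 48 = 87
  {Spruce} + {Alder, Maple, Larch, Oak, Grove}: 38 + 45 = 83
  {Alder, Spruce} + {Maple, Larch, Oak, Grove}: 39 + 43 = 82
  {Maple, Spruce} + {Alder, Larch, Oak, Grove}: 43 + 45 = 88
  … (31 splits in total)
  {Oak} + {Alder, Maple, Spruce, Larch, Grove}: 8 + 47 = 55  ← best
Best: vehicle 1 Milton → Oak → Milton = 8; vehicle 2 Milton → Alder → Spruce → Larch → Maple → Grove → Milton = 47; combined 55.

55 km — the smallest possible combined total.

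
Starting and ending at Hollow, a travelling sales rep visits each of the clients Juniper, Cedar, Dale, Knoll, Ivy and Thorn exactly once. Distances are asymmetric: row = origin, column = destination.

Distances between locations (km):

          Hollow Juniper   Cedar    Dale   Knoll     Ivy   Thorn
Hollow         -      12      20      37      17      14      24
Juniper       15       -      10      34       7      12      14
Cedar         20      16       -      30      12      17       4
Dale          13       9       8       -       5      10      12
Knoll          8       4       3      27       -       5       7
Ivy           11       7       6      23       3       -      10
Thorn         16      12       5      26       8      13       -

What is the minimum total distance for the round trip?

Hollow-Juniper-Cedar-Dale-Knoll-Ivy-Thorn-Hollow: 12+10+30+5+5+10+16 = 88
Hollow-Juniper-Cedar-Dale-Knoll-Thorn-Ivy-Hollow: 12+10+30+5+7+13+11 = 88
Hollow-Juniper-Cedar-Dale-Ivy-Knoll-Thorn-Hollow: 12+10+30+10+3+7+16 = 88
Hollow-Juniper-Cedar-Dale-Ivy-Thorn-Knoll-Hollow: 12+10+30+10+10+8+8 = 88
Hollow-Juniper-Cedar-Dale-Thorn-Knoll-Ivy-Hollow: 12+10+30+12+8+5+11 = 88
Hollow-Juniper-Cedar-Dale-Thorn-Ivy-Knoll-Hollow: 12+10+30+12+13+3+8 = 88
Hollow-Juniper-Cedar-Knoll-Dale-Ivy-Thorn-Hollow: 12+10+12+27+10+10+16 = 97
Hollow-Juniper-Cedar-Knoll-Dale-Thorn-Ivy-Hollow: 12+10+12+27+12+13+11 = 97
… (712 more)
Hollow-Juniper-Cedar-Thorn-Dale-Knoll-Ivy-Hollow: 12+10+4+26+5+5+11 = 73  ← best
The minimum is 73.
One optimal route: Hollow → Juniper → Cedar → Thorn → Dale → Knoll → Ivy → Hollow.

73 km — the shortest possible round trip.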